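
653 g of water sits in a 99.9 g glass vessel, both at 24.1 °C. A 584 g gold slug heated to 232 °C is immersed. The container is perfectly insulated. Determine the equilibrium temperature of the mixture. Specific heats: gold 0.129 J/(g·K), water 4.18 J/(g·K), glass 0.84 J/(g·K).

Energy conservation, ΣQ = 0:
584*0.129*(T − 232) + 653*4.18*(T − 24.1) + 99.9*0.84*(T − 24.1) = 0
(75.34 + 2729.5 + 83.92) T = 75.34*232 + 2729.5*24.1 + 83.92*24.1
T = 85282 / 2888.8 = 29.5 °C

T_f ≈ 29.5 °C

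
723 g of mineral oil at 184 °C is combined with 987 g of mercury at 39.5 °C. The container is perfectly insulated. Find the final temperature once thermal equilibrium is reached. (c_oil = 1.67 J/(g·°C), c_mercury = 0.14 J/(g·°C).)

T_f is the heat-capacity-weighted average of the initial temperatures:
T_f = (1207.4×184 + 138.18×39.5) / (1207.4 + 138.18)
    = 227622 / 1345.6 ≈ 169.16 °C

T_f ≈ 169.2 °C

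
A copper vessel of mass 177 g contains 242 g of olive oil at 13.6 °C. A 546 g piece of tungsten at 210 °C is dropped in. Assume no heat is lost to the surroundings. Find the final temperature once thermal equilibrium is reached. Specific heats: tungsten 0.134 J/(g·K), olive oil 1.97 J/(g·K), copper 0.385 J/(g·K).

T_f ≈ 36.8 °C

Setting the total heat transfer to zero:
546*0.134*(T − 210) + 242*1.97*(T − 13.6) + 177*0.385*(T − 13.6) = 0
618.05 T = 22775
T = 22775/618.05 ≈ 36.85 °C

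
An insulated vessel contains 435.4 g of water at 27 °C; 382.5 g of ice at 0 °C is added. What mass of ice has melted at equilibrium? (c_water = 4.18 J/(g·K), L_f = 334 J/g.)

Cooling the water to 0 °C releases 435.4·4.18·27 = 49139 J.
To melt every bit of ice: 382.5·334 = 127755 J.
Since 49139 < 127755 J, not all the ice melts; equilibrium is at 0 °C.
m_melted·334 = 49139  ⇒  m_melted ≈ 147.1 g.

m_melted ≈ 147 g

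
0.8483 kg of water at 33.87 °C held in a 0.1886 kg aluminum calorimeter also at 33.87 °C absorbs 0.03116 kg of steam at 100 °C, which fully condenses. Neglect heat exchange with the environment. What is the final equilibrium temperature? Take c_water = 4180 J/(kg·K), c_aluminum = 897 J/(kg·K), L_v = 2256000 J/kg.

T_f ≈ 54.4 °C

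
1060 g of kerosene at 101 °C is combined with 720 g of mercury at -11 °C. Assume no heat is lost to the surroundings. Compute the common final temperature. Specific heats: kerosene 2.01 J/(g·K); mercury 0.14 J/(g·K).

|Q_kerosene| = |Q_mercury|:
1060·2.01·(101 − T) = 720·0.14·(T − (-11))
2130.6(101 − T) = 100.8(T − (-11))
2231.4 T = 214082  ⇒  T ≈ 95.94 °C

T_f ≈ 95.9 °C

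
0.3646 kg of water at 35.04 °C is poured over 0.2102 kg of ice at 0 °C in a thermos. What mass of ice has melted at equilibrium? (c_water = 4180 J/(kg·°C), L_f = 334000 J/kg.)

m_melted ≈ 0.16 kg

Heat available from the water dropping to 0 °C: 0.3646×4180×35.04 = 53402 J.
Melting all 0.2102 kg of ice would need 0.2102×334000 = 70207 J.
That's not enough to melt it all — equilibrium is at 0 °C with ice remaining.
m_melt = 53402 / L_f = 0.1599 kg.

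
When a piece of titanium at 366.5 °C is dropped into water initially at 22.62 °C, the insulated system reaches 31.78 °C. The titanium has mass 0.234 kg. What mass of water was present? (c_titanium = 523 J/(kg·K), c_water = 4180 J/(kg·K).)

m ≈ 1.07 kg

|Q_titanium| = |Q_water|:
0.234·523·(366.5 − 31.78) = m·4180·(31.78 − 22.62)
38289 m = 40964  ⇒  m ≈ 1.07 kg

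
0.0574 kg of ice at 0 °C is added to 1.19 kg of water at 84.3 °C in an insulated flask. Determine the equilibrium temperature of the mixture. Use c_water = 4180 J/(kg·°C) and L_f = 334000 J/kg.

Taking heat into each body as positive, Σ m c ΔT = 0:
latent heat to melt: 0.0574×334000 = 19172
  meltwater 0→T: 0.0574×4180×T = 239.93 T
  water cools: 1.19×4180×(T − 84.3) = 4974.2(T − 84.3)
5214.1 T = 419325 − 19172 = 400153
T ≈ 76.74 °C (positive, so assuming full melt was valid).

T_f ≈ 76.7 °C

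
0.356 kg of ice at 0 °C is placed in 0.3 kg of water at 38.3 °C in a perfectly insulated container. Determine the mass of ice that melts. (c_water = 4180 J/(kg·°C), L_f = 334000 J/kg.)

m_melted ≈ 0.144 kg

Cooling the water to 0 °C releases 0.3·4180·38.3 = 48028 J.
To melt every bit of ice: 0.356·334000 = 118904 J.
Since 48028 < 118904 J, not all the ice melts; equilibrium is at 0 °C.
Mass melted = 48028/334000 ≈ 0.1438 kg.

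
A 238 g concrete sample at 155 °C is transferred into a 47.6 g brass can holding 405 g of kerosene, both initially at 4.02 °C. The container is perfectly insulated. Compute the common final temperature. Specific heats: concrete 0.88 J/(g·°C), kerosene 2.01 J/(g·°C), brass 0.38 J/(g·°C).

Setting the total heat transfer to zero:
238·0.88·(T − 155) + 405·2.01·(T − 4.02) + 47.6·0.38·(T − 4.02) = 0
1041.6 T = 35808
T = 35808 / 1041.6 = 34.4 °C

T_f ≈ 34.4 °C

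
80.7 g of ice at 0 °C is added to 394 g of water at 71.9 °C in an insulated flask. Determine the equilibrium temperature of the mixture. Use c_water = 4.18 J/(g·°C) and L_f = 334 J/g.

Conservation of energy gives ΣQ = 0:
latent heat to melt: 80.7·334 = 26954
  warm the meltwater: 337.33 T
  water cools: 394·4.18·(T − 71.9) = 1646.9(T − 71.9)
1984.2 T = 118414 − 26954 = 91460
T ≈ 46.09 °C (positive, so assuming full melt was valid).

T_f ≈ 46.1 °C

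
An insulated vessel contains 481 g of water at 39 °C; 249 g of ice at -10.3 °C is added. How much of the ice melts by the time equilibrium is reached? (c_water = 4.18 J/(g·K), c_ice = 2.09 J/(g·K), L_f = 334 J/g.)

Heat available from the water dropping to 0 °C: 481×4.18×39 = 78413 J.
Of that, 249×2.09×10.3 = 5360.2 J goes to bring the ice to 0 °C, leaving 73052 J.
To melt every bit of ice: 249×334 = 83166 J.
That's not enough to melt it all — equilibrium is at 0 °C with ice remaining.
m_melted×334 = 73052  ⇒  m_melted ≈ 218.7 g.

m_melted ≈ 219 g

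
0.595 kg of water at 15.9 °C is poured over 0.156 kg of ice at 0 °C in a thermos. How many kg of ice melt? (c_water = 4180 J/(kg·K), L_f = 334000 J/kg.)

Cooling the water to 0 °C releases 0.595·4180·15.9 = 39545 J.
Fully melting the ice requires m_ice L_f = 0.156·334000 = 52104 J.
That's not enough to melt it all — equilibrium is at 0 °C with ice remaining.
Mass melted = 39545/334000 ≈ 0.1184 kg.

m_melted ≈ 0.118 kg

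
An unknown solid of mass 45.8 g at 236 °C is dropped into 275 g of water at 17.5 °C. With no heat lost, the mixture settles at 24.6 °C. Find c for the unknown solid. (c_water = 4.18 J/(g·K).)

Energy conservation, ΣQ = 0:
45.8×c×(24.6 − 236) + 275×4.18×(24.6 − 17.5) = 0
-9682.1 c = -8161.5
c = -8161.5/-9682.1 ≈ 0.8429 J/(g·K)

c ≈ 0.843 J/(g·K)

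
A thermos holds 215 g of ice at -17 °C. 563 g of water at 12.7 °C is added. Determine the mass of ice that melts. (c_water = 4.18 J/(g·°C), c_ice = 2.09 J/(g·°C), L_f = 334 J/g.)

m_melted ≈ 66.6 g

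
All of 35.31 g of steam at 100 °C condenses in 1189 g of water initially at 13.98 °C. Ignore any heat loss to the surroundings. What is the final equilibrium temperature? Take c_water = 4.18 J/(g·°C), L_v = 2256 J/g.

Taking heat into each body as positive, Σ m c ΔT = 0:
steam→water at 100 °C releases m L_v = 35.31·2256 = 79659; condensed water 100 °C→T: 147.6(T − 100); original water: 4970(T − 13.98)
5117.6 T = 79659 + 14760 + 69481 = 163900
T ≈ 32.03 °C (< 100 °C, so full condensation is consistent).

T_f ≈ 32.0 °C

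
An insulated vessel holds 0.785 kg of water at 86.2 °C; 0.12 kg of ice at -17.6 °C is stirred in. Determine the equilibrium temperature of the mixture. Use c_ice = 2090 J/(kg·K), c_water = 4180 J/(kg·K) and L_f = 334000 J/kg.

Let T be the final temperature. ΣQ_i = 0:
ice -17.6→0 °C: 0.12×2090×17.6 = 4414.1
  melt ice: 0.12×334000 = 40080
  meltwater 0→T: 0.12×4180×T = 501.6 T
  water cools: 0.785×4180×(T − 86.2) = 3281.3(T − 86.2)
3782.9 T = 282848 − 44494 = 238354
T ≈ 63.01 °C — above 0 °C, consistent with complete melting.

T_f ≈ 63.0 °C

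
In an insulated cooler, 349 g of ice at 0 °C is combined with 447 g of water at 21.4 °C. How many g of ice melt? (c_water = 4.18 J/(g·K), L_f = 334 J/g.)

m_melted ≈ 120 g

Heat available from the water dropping to 0 °C: 447×4.18×21.4 = 39985 J.
Melting all 349 g of ice would need 349×334 = 116566 J.
Since 39985 < 116566 J, not all the ice melts; equilibrium is at 0 °C.
m_melted×334 = 39985  ⇒  m_melted ≈ 119.7 g.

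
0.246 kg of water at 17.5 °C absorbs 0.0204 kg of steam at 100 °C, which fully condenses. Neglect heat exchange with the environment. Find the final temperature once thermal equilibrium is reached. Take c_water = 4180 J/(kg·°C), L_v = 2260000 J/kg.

T_f ≈ 65.2 °C

Taking heat into each body as positive, Σ m c ΔT = 0:
condense steam: −0.0204×2260000 = −46104
  condensate cools 100→T: 0.0204×4180×(T − 100) = 85.27(T − 100)
  water warms: 0.246×4180×(T − 17.5) = 1028.3(T − 17.5)
1113.6 T = 46104 + 8527.2 + 17995 = 72626
T ≈ 65.22 °C, under the boiling point, so the assumption holds.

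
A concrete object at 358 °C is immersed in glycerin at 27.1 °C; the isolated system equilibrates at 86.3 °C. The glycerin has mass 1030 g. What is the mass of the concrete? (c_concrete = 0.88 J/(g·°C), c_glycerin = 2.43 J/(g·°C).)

m ≈ 620 g

Energy conservation, ΣQ = 0:
m·0.88·(86.3 − 358) + 1030·2.43·(86.3 − 27.1) = 0
-239.1 m = -148172
m = -148172/-239.1 ≈ 619.7 g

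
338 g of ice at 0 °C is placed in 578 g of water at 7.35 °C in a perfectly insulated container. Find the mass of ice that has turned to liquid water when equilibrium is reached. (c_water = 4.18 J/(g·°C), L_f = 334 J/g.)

m_melted ≈ 53.2 g

Water can give up m c ΔT = 578·4.18·7.35 = 17758 J before reaching 0 °C.
Fully melting the ice requires m_ice L_f = 338·334 = 112892 J.
Since 17758 < 112892 J, not all the ice melts; equilibrium is at 0 °C.
Mass melted = 17758/334 ≈ 53.17 g.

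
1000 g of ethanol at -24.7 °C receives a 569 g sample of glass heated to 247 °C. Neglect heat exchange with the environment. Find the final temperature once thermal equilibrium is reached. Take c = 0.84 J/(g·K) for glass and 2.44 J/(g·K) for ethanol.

T_f ≈ 19.8 °C

Heat gained plus heat lost sum to zero:
569×0.84×(T − 247) + 1000×2.44×(T − (-24.7)) = 0
477.96(T − 247) + 2440(T − (-24.7)) = 0
(477.96 + 2440) T = 477.96×247 + 2440×(-24.7)
T = 57788/2918 ≈ 19.80 °C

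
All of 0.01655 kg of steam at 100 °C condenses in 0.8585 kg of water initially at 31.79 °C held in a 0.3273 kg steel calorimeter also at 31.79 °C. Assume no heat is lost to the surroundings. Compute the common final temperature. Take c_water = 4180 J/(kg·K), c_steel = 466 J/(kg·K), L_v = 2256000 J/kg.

Taking heat into each body as positive, Σ m c ΔT = 0:
latent heat released on condensation: 0.01655×2256000 = 37337
  condensate cools 100→T: 0.01655×4180×(T − 100) = 69.18(T − 100)
  original water: 3588.5(T − 31.79)
  steel cup: 0.3273×466×(T − 31.79) = 152.52(T − 31.79)
3810.2 T = 37337 + 6917.9 + 118928 = 163183
T ≈ 42.83 °C — below 100 °C, confirming all the steam condensed.

T_f ≈ 42.8 °C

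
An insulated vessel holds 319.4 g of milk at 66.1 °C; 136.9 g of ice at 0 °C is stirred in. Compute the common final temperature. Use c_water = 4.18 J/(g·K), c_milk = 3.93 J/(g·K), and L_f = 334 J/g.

T_f ≈ 20.4 °C

Let T be the final temperature. ΣQ_i = 0:
fusion: m_ice L_f = 136.9·334 = 45725
  meltwater 0→T: 136.9·4.18·T = 572.24 T
  milk: 1255.2(T − 66.1)
1827.5 T = 82971 − 45725 = 37247
T ≈ 20.38 °C (positive, so assuming full melt was valid).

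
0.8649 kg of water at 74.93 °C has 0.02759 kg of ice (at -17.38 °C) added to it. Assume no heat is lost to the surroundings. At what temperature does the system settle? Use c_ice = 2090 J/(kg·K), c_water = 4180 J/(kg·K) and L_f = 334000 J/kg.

T_f ≈ 69.9 °C

Energy balance with sensible and latent terms:
ice -17.38→0 °C: 0.02759·2090·17.38 = 1002.2
  melt ice: 0.02759·334000 = 9215.1
  meltwater 0→T: 0.02759·4180·T = 115.33 T
  water: 3615.3(T − 74.93)
3730.6 T = 270893 − 10217 = 260676
T ≈ 69.87 °C. Since T > 0 °C, the all-ice-melts assumption holds.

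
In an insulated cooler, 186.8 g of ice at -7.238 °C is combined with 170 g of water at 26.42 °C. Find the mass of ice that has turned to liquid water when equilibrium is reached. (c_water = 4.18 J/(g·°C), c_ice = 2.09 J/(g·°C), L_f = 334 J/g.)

Cooling the water to 0 °C releases 170·4.18·26.42 = 18774 J.
Warming the ice to 0 °C takes 186.8·2.09·7.238 = 2825.8 J, leaving 15948 J for melting.
Fully melting the ice requires m_ice L_f = 186.8·334 = 62391 J.
Since 15948 < 62391 J, not all the ice melts; equilibrium is at 0 °C.
m_melted·334 = 15948  ⇒  m_melted ≈ 47.75 g.

m_melted ≈ 47.7 g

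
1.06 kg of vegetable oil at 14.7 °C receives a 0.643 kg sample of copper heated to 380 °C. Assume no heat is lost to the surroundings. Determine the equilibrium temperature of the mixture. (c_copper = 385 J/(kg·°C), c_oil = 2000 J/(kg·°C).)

Conservation of energy gives ΣQ = 0:
0.643·385·(T − 380) + 1.06·2000·(T − 14.7) = 0
247.56(T − 380) + 2120(T − 14.7) = 0
(247.56 + 2120) T = 247.56·380 + 2120·14.7
T ≈ 52.90 °C

T_f ≈ 52.9 °C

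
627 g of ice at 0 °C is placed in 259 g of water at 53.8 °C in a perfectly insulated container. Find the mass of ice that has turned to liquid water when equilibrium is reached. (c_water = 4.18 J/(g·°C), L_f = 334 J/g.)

Water can give up m c ΔT = 259·4.18·53.8 = 58245 J before reaching 0 °C.
Melting all 627 g of ice would need 627·334 = 209418 J.
That's not enough to melt it all — equilibrium is at 0 °C with ice remaining.
m_melt = 58245 / L_f = 174.4 g.

m_melted ≈ 174 g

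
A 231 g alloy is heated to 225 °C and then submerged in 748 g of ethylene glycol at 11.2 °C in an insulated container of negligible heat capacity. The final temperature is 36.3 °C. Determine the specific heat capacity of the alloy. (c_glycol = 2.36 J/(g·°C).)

c ≈ 1.02 J/(g·°C)

m_s c (T_s − T_f) = m_glycol c_glycol (T_f − T_0):
231·c·(225 − 36.3) = 748·2.36·(36.3 − 11.2)
43590 c = 44309  ⇒  c ≈ 1.016 J/(g·°C)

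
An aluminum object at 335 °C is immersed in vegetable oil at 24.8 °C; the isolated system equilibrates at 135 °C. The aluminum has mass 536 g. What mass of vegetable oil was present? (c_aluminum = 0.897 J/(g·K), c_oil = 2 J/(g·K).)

Conservation of energy gives ΣQ = 0:
536×0.897×(135 − 335) + m×2×(135 − 24.8) = 0
220.4 m = 96158
m = 96158/220.4 ≈ 436.3 g

m ≈ 436 g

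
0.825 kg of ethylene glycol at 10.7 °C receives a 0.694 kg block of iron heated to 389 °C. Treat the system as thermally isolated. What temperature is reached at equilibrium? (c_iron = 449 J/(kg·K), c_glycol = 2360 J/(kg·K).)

T_f ≈ 62.9 °C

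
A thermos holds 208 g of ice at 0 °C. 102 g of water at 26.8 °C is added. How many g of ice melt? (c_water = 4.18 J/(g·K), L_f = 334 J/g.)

m_melted ≈ 34.2 g

Water can give up m c ΔT = 102·4.18·26.8 = 11426 J before reaching 0 °C.
Fully melting the ice requires m_ice L_f = 208·334 = 69472 J.
That's not enough to melt it all — equilibrium is at 0 °C with ice remaining.
m_melted·334 = 11426  ⇒  m_melted ≈ 34.21 g.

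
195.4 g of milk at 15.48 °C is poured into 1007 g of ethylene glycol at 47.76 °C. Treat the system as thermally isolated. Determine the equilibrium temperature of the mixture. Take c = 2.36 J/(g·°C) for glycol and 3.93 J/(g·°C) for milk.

T_f ≈ 39.9 °C

|Q_glycol| = |Q_milk|:
1007*2.36*(47.76 − T) = 195.4*3.93*(T − 15.48)
2376.5(47.76 − T) = 767.92(T − 15.48)
3144.4 T = 125390  ⇒  T ≈ 39.88 °C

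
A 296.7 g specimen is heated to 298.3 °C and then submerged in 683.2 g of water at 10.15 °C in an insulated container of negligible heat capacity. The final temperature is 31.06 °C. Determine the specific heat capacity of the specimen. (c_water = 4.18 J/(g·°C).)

c ≈ 0.753 J/(g·°C)

Setting the total heat transfer to zero:
296.7·c·(31.06 − 298.3) + 683.2·4.18·(31.06 − 10.15) = 0
-79290 c = -59714
c = -59714/-79290 ≈ 0.7531 J/(g·°C)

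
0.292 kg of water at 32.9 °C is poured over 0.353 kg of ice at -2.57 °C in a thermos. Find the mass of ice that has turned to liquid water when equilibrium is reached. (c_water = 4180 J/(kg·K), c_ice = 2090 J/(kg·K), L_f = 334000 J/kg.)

m_melted ≈ 0.115 kg

Cooling the water to 0 °C releases 0.292×4180×32.9 = 40156 J.
Warming the ice to 0 °C takes 0.353×2090×2.57 = 1896.1 J, leaving 38260 J for melting.
Fully melting the ice requires m_ice L_f = 0.353×334000 = 117902 J.
That's not enough to melt it all — equilibrium is at 0 °C with ice remaining.
m_melt = 38260 / L_f = 0.1146 kg.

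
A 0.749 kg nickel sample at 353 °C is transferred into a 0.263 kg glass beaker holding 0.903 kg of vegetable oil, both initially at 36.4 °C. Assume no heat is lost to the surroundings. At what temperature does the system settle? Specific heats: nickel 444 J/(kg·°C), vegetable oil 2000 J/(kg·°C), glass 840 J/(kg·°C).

T_f ≈ 81.0 °C

Taking heat into each body as positive, Σ m c ΔT = 0:
0.749×444×(T − 353) + 0.903×2000×(T − 36.4) + 0.263×840×(T − 36.4) = 0
332.56(T − 353) + 1806(T − 36.4) + 220.92(T − 36.4) = 0
2359.5 T = 191172
T = 191172 / 2359.5 = 81 °C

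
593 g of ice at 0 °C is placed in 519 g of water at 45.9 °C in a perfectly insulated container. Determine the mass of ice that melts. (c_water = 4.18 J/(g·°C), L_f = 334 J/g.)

m_melted ≈ 298 g

Heat available from the water dropping to 0 °C: 519·4.18·45.9 = 99576 J.
Fully melting the ice requires m_ice L_f = 593·334 = 198062 J.
Since 99576 < 198062 J, not all the ice melts; equilibrium is at 0 °C.
m_melted·334 = 99576  ⇒  m_melted ≈ 298.1 g.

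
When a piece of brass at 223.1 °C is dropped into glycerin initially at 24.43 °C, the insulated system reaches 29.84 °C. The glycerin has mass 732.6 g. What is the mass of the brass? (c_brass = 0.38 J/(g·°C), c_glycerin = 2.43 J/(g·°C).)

m ≈ 131 g

Heat lost by the brass = heat gained by the glycerin:
m·0.38·(223.1 − 29.84) = 732.6·2.43·(29.84 − 24.43)
73.44 m = 9631  ⇒  m ≈ 131.1 g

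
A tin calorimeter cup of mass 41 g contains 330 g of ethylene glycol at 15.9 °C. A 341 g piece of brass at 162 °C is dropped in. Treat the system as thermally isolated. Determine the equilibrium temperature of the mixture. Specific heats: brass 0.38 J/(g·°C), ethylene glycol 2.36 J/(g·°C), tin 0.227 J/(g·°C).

T_f ≈ 36.5 °C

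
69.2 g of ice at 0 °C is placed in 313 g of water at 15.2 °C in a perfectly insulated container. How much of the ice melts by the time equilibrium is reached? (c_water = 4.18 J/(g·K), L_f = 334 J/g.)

Heat available from the water dropping to 0 °C: 313×4.18×15.2 = 19887 J.
Melting all 69.2 g of ice would need 69.2×334 = 23113 J.
Since 19887 < 23113 J, not all the ice melts; equilibrium is at 0 °C.
m_melt = 19887 / L_f = 59.54 g.

m_melted ≈ 59.5 g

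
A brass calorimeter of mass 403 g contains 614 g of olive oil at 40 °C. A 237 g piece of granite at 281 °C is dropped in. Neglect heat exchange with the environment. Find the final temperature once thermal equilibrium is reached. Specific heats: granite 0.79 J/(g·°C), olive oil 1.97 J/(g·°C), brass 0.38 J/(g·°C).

Energy conservation, ΣQ = 0:
237*0.79*(T − 281) + 614*1.97*(T − 40) + 403*0.38*(T − 40) = 0
1550 T = 107120
T ≈ 69.11 °C

T_f ≈ 69.1 °C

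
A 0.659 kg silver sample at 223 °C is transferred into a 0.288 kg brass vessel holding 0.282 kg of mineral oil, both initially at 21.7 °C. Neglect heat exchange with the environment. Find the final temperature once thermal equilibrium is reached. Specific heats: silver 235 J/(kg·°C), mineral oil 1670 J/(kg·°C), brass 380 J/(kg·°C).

T_f ≈ 64.1 °C

Heat gained plus heat lost sum to zero:
0.659·235·(T − 223) + 0.282·1670·(T − 21.7) + 0.288·380·(T − 21.7) = 0
154.87(T − 223) + 470.94(T − 21.7) + 109.44(T − 21.7) = 0
735.24 T = 47129
T ≈ 64.10 °C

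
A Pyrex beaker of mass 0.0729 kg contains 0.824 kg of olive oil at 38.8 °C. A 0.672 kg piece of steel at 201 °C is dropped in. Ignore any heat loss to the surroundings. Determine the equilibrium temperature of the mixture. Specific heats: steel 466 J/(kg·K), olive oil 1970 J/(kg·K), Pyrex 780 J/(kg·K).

T_f ≈ 64.3 °C

Heat gained plus heat lost sum to zero:
0.672*466*(T − 201) + 0.824*1970*(T − 38.8) + 0.0729*780*(T − 38.8) = 0
313.15(T − 201) + 1623.3(T − 38.8) + 56.86(T − 38.8) = 0
(313.15 + 1623.3 + 56.86) T = 313.15*201 + 1623.3*38.8 + 56.86*38.8
T = 128133 / 1993.3 = 64.3 °C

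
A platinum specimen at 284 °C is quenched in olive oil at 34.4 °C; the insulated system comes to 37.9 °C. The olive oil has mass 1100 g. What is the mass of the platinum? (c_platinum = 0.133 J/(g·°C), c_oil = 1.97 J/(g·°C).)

m ≈ 232 g

Taking heat into each body as positive, Σ m c ΔT = 0:
m·0.133·(37.9 − 284) + 1100·1.97·(37.9 − 34.4) = 0
-32.73 m = -7584.5
m = -7584.5/-32.73 ≈ 231.7 g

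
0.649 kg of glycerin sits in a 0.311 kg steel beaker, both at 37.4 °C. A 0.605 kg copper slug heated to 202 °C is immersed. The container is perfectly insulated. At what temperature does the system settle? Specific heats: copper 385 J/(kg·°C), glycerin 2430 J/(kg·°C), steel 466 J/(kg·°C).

T_f ≈ 57.0 °C

Energy conservation, ΣQ = 0:
0.605×385×(T − 202) + 0.649×2430×(T − 37.4) + 0.311×466×(T − 37.4) = 0
232.92(T − 202) + 1577.1(T − 37.4) + 144.93(T − 37.4) = 0
(232.92 + 1577.1 + 144.93) T = 232.92×202 + 1577.1×37.4 + 144.93×37.4
T ≈ 57.01 °C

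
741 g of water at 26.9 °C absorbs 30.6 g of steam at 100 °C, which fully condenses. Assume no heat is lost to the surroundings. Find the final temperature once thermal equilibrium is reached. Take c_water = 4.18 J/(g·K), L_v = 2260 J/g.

T_f ≈ 51.2 °C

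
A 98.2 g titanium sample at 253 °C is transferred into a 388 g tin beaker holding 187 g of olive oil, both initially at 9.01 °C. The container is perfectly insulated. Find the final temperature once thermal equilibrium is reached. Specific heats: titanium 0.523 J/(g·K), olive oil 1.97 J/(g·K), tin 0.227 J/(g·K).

T_f ≈ 33.7 °C

Net heat exchanged in the isolated system is zero:
98.2·0.523·(T − 253) + 187·1.97·(T − 9.01) + 388·0.227·(T − 9.01) = 0
51.36(T − 253) + 368.39(T − 9.01) + 88.08(T − 9.01) = 0
507.82 T = 17106
T ≈ 33.69 °C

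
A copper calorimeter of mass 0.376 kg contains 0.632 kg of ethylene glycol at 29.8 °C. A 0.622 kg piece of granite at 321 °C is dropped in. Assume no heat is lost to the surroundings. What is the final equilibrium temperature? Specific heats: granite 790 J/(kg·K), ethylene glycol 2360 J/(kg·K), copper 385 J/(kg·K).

T_f ≈ 97.1 °C

Setting the total heat transfer to zero:
0.622·790·(T − 321) + 0.632·2360·(T − 29.8) + 0.376·385·(T − 29.8) = 0
491.38(T − 321) + 1491.5(T − 29.8) + 144.76(T − 29.8) = 0
(491.38 + 1491.5 + 144.76) T = 491.38·321 + 1491.5·29.8 + 144.76·29.8
T = 206494/2127.7 ≈ 97.05 °C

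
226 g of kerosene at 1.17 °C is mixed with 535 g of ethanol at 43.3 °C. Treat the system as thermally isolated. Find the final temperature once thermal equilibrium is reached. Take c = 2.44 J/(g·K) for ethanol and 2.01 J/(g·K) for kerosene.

Setting the total heat transfer to zero:
535·2.44·(T − 43.3) + 226·2.01·(T − 1.17) = 0
1305.4(T − 43.3) + 454.26(T − 1.17) = 0
1759.7 T = 57055
T = 57055 / 1759.7 = 32.4 °C

T_f ≈ 32.4 °C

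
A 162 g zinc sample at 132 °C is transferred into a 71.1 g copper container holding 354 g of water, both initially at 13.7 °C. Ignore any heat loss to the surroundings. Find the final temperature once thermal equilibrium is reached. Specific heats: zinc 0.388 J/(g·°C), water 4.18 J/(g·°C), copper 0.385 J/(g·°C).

Setting the total heat transfer to zero:
162*0.388*(T − 132) + 354*4.18*(T − 13.7) + 71.1*0.385*(T − 13.7) = 0
62.86(T − 132) + 1479.7(T − 13.7) + 27.37(T − 13.7) = 0
(62.86 + 1479.7 + 27.37) T = 62.86*132 + 1479.7*13.7 + 27.37*13.7
T = 28944/1569.9 ≈ 18.44 °C

T_f ≈ 18.4 °C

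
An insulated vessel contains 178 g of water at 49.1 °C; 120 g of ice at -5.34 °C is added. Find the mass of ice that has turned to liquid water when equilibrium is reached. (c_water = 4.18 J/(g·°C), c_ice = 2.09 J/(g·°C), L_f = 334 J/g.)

m_melted ≈ 105 g

Heat available from the water dropping to 0 °C: 178×4.18×49.1 = 36532 J.
Warming the ice to 0 °C takes 120×2.09×5.34 = 1339.3 J, leaving 35193 J for melting.
Fully melting the ice requires m_ice L_f = 120×334 = 40080 J.
35193 J < 40080 J, so only part of the ice melts and the system sits at 0 °C.
Mass melted = 35193/334 ≈ 105.4 g.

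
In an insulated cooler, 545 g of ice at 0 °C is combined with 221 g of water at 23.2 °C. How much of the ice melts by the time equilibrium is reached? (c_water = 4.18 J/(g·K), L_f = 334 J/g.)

Heat available from the water dropping to 0 °C: 221·4.18·23.2 = 21432 J.
Fully melting the ice requires m_ice L_f = 545·334 = 182030 J.
That's not enough to melt it all — equilibrium is at 0 °C with ice remaining.
m_melted·334 = 21432  ⇒  m_melted ≈ 64.17 g.

m_melted ≈ 64.2 g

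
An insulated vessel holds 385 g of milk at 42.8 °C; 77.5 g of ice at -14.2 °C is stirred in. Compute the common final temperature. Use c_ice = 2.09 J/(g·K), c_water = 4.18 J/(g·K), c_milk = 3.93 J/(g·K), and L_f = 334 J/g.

Energy balance with sensible and latent terms:
warm ice to 0 °C: 77.5·2.09·(0 − (-14.2)) = 2300
  melt ice: 77.5·334 = 25885
  warm the meltwater: 323.95 T
  milk cools: 385·3.93·(T − 42.8) = 1513(T − 42.8)
1837 T = 64759 − 28185 = 36573
T ≈ 19.91 °C (positive, so assuming full melt was valid).

T_f ≈ 19.9 °C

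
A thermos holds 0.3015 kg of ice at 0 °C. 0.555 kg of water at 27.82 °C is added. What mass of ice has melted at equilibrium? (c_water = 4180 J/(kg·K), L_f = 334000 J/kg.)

m_melted ≈ 0.193 kg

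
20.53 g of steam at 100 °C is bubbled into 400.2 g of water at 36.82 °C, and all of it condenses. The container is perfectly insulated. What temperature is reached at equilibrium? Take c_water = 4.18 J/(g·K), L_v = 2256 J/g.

Energy conservation, ΣQ = 0:
steam→water at 100 °C releases m L_v = 20.53·2256 = 46316; condensed water 100 °C→T: 85.82(T − 100); water warms: 400.2·4.18·(T − 36.82) = 1672.8(T − 36.82)
1758.7 T = 46316 + 8581.5 + 61594 = 116491
T ≈ 66.24 °C — below 100 °C, confirming all the steam condensed.

T_f ≈ 66.2 °C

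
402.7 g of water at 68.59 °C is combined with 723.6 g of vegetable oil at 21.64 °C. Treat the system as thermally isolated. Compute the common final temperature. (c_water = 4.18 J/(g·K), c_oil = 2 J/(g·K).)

T_f ≈ 46.9 °C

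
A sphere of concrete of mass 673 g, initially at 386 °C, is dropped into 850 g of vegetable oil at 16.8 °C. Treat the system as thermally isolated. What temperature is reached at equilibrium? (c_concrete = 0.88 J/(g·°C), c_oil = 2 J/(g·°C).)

T_f ≈ 112.2 °C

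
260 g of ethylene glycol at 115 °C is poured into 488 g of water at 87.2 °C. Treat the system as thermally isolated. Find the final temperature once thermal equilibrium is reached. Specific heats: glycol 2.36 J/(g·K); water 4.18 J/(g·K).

T_f ≈ 93.6 °C

Conservation of energy gives ΣQ = 0:
260*2.36*(T − 115) + 488*4.18*(T − 87.2) = 0
613.6(T − 115) + 2039.8(T − 87.2) = 0
(613.6 + 2039.8) T = 613.6*115 + 2039.8*87.2
T = 248438/2653.4 ≈ 93.63 °C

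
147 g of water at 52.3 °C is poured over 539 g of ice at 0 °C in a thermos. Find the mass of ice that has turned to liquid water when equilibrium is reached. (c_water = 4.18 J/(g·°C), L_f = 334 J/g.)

Cooling the water to 0 °C releases 147×4.18×52.3 = 32136 J.
To melt every bit of ice: 539×334 = 180026 J.
Since 32136 < 180026 J, not all the ice melts; equilibrium is at 0 °C.
m_melt = 32136 / L_f = 96.22 g.

m_melted ≈ 96.2 g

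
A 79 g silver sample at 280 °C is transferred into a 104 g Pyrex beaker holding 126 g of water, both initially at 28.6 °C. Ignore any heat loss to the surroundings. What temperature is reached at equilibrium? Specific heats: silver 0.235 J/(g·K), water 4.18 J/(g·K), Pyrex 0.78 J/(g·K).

Taking heat into each body as positive, Σ m c ΔT = 0:
79*0.235*(T − 280) + 126*4.18*(T − 28.6) + 104*0.78*(T − 28.6) = 0
(18.56 + 526.68 + 81.12) T = 18.56*280 + 526.68*28.6 + 81.12*28.6
T ≈ 36.05 °C

T_f ≈ 36.1 °C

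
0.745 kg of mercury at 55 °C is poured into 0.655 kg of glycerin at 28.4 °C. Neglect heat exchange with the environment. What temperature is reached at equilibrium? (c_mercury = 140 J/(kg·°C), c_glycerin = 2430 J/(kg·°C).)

T_f ≈ 30.0 °C

Let T be the final temperature. ΣQ_i = 0:
0.745·140·(T − 55) + 0.655·2430·(T − 28.4) = 0
1696 T = 50939
T = 50939 / 1696 = 30 °C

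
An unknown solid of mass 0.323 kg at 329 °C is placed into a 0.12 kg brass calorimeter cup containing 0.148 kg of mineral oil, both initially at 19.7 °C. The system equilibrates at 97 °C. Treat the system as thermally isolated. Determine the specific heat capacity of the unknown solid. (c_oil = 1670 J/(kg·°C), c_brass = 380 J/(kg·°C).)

c ≈ 302 J/(kg·°C)

Conservation of energy gives ΣQ = 0:
0.323·c·(97 − 329) + 0.148·1670·(97 − 19.7) + 0.12·380·(97 − 19.7) = 0
-74.94 c = -22630
c = -22630/-74.94 ≈ 302 J/(kg·°C)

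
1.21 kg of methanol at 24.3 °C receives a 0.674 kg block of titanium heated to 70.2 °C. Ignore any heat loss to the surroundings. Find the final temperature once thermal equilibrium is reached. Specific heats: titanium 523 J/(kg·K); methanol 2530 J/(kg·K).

T_f ≈ 29.0 °C

T_f is the heat-capacity-weighted average of the initial temperatures:
T_f = (352.5*70.2 + 3061.3*24.3) / (352.5 + 3061.3)
    = 99135 / 3413.8 ≈ 29.04 °C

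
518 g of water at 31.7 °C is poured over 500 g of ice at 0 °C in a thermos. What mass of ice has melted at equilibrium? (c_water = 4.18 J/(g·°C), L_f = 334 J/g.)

m_melted ≈ 206 g

Cooling the water to 0 °C releases 518×4.18×31.7 = 68638 J.
To melt every bit of ice: 500×334 = 167000 J.
That's not enough to melt it all — equilibrium is at 0 °C with ice remaining.
m_melt = 68638 / L_f = 205.5 g.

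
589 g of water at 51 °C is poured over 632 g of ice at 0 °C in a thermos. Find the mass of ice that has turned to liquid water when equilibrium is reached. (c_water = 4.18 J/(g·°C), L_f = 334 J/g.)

m_melted ≈ 376 g

Cooling the water to 0 °C releases 589×4.18×51 = 125563 J.
Melting all 632 g of ice would need 632×334 = 211088 J.
125563 J < 211088 J, so only part of the ice melts and the system sits at 0 °C.
Mass melted = 125563/334 ≈ 375.9 g.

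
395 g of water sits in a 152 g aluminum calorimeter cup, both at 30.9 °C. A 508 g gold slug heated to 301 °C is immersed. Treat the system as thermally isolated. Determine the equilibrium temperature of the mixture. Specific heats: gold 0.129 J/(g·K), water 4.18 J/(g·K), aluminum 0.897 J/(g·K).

Heat gained plus heat lost sum to zero:
508·0.129·(T − 301) + 395·4.18·(T − 30.9) + 152·0.897·(T − 30.9) = 0
1853 T = 74957
T ≈ 40.45 °C

T_f ≈ 40.5 °C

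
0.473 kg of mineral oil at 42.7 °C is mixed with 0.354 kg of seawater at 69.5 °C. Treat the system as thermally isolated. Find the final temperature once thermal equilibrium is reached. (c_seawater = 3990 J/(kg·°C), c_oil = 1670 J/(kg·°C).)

T_f ≈ 59.9 °C

T_f = Σ m_i c_i T_i / Σ m_i c_i:
T_f = (1412.5*69.5 + 789.91*42.7) / (1412.5 + 789.91)
    = 131895 / 2202.4 ≈ 59.89 °C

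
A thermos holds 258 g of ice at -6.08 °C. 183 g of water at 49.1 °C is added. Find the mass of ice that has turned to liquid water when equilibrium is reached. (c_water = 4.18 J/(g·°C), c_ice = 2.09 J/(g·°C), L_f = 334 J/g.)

Cooling the water to 0 °C releases 183·4.18·49.1 = 37559 J.
Warming the ice to 0 °C takes 258·2.09·6.08 = 3278.5 J, leaving 34280 J for melting.
To melt every bit of ice: 258·334 = 86172 J.
Since 34280 < 86172 J, not all the ice melts; equilibrium is at 0 °C.
m_melted·334 = 34280  ⇒  m_melted ≈ 102.6 g.

m_melted ≈ 103 g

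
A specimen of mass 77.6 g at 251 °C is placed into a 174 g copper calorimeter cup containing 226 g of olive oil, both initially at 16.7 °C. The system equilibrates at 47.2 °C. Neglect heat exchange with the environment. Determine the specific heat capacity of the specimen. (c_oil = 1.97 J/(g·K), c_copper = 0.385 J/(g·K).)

Taking heat into each body as positive, Σ m c ΔT = 0:
77.6×c×(47.2 − 251) + 226×1.97×(47.2 − 16.7) + 174×0.385×(47.2 − 16.7) = 0
-15815 c = -15622
c = -15622/-15815 ≈ 0.9878 J/(g·K)

c ≈ 0.988 J/(g·K)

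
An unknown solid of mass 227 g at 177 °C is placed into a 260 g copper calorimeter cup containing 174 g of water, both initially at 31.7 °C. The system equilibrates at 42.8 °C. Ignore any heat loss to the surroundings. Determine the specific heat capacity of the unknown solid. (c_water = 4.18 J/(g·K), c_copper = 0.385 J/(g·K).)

c ≈ 0.301 J/(g·K)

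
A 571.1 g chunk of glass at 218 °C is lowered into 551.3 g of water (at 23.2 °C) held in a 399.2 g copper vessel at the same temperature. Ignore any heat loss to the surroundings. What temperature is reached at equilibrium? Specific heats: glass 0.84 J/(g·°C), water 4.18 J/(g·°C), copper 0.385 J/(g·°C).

T_f ≈ 55.0 °C

Net heat exchanged in the isolated system is zero:
571.1×0.84×(T − 218) + 551.3×4.18×(T − 23.2) + 399.2×0.385×(T − 23.2) = 0
479.72(T − 218) + 2304.4(T − 23.2) + 153.69(T − 23.2) = 0
(479.72 + 2304.4 + 153.69) T = 479.72×218 + 2304.4×23.2 + 153.69×23.2
T ≈ 55.01 °C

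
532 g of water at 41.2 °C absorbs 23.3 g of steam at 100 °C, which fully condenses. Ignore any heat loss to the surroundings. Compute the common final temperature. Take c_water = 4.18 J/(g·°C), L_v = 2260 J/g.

T_f ≈ 66.4 °C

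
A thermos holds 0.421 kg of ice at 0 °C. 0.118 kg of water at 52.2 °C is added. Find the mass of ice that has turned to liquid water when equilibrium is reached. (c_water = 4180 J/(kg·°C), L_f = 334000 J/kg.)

m_melted ≈ 0.0771 kg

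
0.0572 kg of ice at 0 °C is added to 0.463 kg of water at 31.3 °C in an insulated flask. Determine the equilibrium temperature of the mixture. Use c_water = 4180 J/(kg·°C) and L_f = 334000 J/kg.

Taking heat into each body as positive, Σ m c ΔT = 0:
melt ice: 0.0572·334000 = 19105
  meltwater 0→T: 0.0572·4180·T = 239.1 T
  water: 1935.3(T − 31.3)
2174.4 T = 60576 − 19105 = 41471
T ≈ 19.07 °C (positive, so assuming full melt was valid).

T_f ≈ 19.1 °C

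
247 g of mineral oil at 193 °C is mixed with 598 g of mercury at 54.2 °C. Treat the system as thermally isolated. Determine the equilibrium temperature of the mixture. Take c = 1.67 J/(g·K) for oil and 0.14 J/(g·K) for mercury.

T_f ≈ 169.6 °C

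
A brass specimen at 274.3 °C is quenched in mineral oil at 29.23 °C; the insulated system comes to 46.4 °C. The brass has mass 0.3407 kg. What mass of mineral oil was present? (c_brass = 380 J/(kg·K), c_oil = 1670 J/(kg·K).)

|Q_brass| = |Q_oil|:
0.3407·380·(274.3 − 46.4) = m·1670·(46.4 − 29.23)
28674 m = 29505  ⇒  m ≈ 1.029 kg

m ≈ 1.03 kg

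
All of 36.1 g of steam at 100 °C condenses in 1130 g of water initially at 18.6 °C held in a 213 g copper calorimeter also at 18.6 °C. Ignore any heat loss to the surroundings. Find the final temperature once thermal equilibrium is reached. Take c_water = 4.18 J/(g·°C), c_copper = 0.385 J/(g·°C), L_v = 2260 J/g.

T_f ≈ 37.5 °C

Energy conservation, ΣQ = 0:
steam→water at 100 °C releases m L_v = 36.1·2260 = 81586; condensed water 100 °C→T: 150.9(T − 100); water warms: 1130·4.18·(T − 18.6) = 4723.4(T − 18.6); copper cup: 213·0.385·(T − 18.6) = 82(T − 18.6)
4956.3 T = 81586 + 15090 + 89381 = 186056
T ≈ 37.54 °C (< 100 °C, so full condensation is consistent).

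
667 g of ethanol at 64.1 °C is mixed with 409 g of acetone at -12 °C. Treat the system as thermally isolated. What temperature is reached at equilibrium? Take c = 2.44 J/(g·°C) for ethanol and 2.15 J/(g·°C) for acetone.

T_f ≈ 37.4 °C

With ΣQ=0 the equilibrium temperature is the m·c-weighted mean:
T_f = (1627.5·64.1 + 879.35·(-12)) / (1627.5 + 879.35)
    = 93769 / 2506.8 ≈ 37.41 °C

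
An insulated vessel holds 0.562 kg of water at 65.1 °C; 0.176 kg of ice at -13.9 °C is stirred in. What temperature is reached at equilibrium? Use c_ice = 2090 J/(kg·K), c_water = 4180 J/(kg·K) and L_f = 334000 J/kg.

T_f ≈ 28.9 °C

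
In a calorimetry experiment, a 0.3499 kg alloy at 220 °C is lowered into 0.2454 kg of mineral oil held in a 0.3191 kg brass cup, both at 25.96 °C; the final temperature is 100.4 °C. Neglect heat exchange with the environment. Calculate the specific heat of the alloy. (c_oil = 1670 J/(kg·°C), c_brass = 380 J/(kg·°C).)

Setting the total heat transfer to zero:
0.3499·c·(100.4 − 220) + 0.2454·1670·(100.4 − 25.96) + 0.3191·380·(100.4 − 25.96) = 0
-41.85 c = -39533
c = -39533/-41.85 ≈ 944.7 J/(kg·°C)

c ≈ 945 J/(kg·°C)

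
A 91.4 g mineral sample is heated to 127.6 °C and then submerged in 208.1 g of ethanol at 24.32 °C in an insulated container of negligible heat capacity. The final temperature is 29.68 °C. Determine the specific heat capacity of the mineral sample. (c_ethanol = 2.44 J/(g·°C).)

c ≈ 0.304 J/(g·°C)

Let T be the final temperature. ΣQ_i = 0:
91.4·c·(29.68 − 127.6) + 208.1·2.44·(29.68 − 24.32) = 0
-8949.9 c = -2721.6
c = -2721.6/-8949.9 ≈ 0.3041 J/(g·°C)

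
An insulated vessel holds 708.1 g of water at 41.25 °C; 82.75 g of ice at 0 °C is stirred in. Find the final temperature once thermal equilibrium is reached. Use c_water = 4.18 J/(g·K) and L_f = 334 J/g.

T_f ≈ 28.6 °C

Energy conservation, ΣQ = 0:
latent heat to melt: 82.75·334 = 27638
  warm the meltwater: 345.89 T
  water cools: 708.1·4.18·(T − 41.25) = 2959.9(T − 41.25)
3305.8 T = 122094 − 27638 = 94456
T ≈ 28.57 °C — above 0 °C, consistent with complete melting.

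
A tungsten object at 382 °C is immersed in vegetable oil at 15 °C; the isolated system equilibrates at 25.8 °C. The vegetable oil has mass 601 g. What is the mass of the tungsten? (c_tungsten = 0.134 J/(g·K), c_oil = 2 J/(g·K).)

m ≈ 272 g

Heat lost by the tungsten = heat gained by the oil:
m×0.134×(382 − 25.8) = 601×2×(25.8 − 15)
47.73 m = 12982  ⇒  m ≈ 272 g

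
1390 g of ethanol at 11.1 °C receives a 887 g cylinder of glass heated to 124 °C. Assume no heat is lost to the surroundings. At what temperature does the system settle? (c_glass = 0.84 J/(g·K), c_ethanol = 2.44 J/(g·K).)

T_f ≈ 31.4 °C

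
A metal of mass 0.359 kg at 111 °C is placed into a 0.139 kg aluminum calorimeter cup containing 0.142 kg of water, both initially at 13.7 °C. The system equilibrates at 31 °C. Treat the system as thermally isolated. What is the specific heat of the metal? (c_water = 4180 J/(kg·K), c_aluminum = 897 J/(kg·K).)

Setting the total heat transfer to zero:
0.359·c·(31 − 111) + 0.142·4180·(31 − 13.7) + 0.139·897·(31 − 13.7) = 0
-28.72 c = -12426
c = -12426/-28.72 ≈ 432.6 J/(kg·K)

c ≈ 433 J/(kg·K)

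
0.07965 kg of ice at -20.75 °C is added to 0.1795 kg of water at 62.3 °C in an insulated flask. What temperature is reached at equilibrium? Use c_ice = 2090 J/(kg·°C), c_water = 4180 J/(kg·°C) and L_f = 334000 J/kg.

T_f ≈ 15.4 °C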